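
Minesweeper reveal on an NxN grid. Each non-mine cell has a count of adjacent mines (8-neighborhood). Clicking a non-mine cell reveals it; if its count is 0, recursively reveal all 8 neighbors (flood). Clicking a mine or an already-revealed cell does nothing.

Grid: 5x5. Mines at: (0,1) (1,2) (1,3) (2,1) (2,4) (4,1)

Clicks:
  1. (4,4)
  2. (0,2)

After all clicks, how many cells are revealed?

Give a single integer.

Answer: 7

Derivation:
Click 1 (4,4) count=0: revealed 6 new [(3,2) (3,3) (3,4) (4,2) (4,3) (4,4)] -> total=6
Click 2 (0,2) count=3: revealed 1 new [(0,2)] -> total=7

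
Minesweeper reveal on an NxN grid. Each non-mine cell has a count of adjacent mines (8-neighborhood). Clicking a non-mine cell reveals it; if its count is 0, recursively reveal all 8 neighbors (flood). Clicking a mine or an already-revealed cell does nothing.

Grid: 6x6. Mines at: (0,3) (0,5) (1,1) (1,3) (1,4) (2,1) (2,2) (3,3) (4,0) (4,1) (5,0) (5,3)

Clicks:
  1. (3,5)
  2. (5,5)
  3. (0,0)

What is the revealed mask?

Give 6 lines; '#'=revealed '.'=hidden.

Click 1 (3,5) count=0: revealed 8 new [(2,4) (2,5) (3,4) (3,5) (4,4) (4,5) (5,4) (5,5)] -> total=8
Click 2 (5,5) count=0: revealed 0 new [(none)] -> total=8
Click 3 (0,0) count=1: revealed 1 new [(0,0)] -> total=9

Answer: #.....
......
....##
....##
....##
....##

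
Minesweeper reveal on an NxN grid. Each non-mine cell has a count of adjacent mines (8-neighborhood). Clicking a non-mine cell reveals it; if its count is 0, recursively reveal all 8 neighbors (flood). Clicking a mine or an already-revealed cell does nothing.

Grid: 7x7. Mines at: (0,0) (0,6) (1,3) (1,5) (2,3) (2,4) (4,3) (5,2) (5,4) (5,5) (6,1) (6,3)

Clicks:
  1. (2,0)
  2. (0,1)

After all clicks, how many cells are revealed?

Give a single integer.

Answer: 15

Derivation:
Click 1 (2,0) count=0: revealed 14 new [(1,0) (1,1) (1,2) (2,0) (2,1) (2,2) (3,0) (3,1) (3,2) (4,0) (4,1) (4,2) (5,0) (5,1)] -> total=14
Click 2 (0,1) count=1: revealed 1 new [(0,1)] -> total=15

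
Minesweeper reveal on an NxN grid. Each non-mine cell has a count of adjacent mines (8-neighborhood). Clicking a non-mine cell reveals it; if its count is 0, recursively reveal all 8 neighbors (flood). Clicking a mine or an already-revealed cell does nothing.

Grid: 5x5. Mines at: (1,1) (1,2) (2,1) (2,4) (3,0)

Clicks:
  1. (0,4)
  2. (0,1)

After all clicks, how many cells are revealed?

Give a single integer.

Click 1 (0,4) count=0: revealed 4 new [(0,3) (0,4) (1,3) (1,4)] -> total=4
Click 2 (0,1) count=2: revealed 1 new [(0,1)] -> total=5

Answer: 5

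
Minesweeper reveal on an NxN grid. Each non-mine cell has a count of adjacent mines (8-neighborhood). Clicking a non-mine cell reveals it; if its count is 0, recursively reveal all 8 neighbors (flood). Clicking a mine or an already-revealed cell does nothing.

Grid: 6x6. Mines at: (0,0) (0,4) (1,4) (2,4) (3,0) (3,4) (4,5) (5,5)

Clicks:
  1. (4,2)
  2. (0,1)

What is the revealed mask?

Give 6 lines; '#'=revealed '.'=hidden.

Click 1 (4,2) count=0: revealed 22 new [(0,1) (0,2) (0,3) (1,1) (1,2) (1,3) (2,1) (2,2) (2,3) (3,1) (3,2) (3,3) (4,0) (4,1) (4,2) (4,3) (4,4) (5,0) (5,1) (5,2) (5,3) (5,4)] -> total=22
Click 2 (0,1) count=1: revealed 0 new [(none)] -> total=22

Answer: .###..
.###..
.###..
.###..
#####.
#####.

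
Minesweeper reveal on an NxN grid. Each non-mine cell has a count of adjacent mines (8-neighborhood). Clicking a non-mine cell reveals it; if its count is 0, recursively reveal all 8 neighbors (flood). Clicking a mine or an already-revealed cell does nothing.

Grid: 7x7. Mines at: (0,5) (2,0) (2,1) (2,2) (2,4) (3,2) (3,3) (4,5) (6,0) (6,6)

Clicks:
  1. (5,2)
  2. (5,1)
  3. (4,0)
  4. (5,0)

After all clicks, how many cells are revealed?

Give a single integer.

Answer: 18

Derivation:
Click 1 (5,2) count=0: revealed 14 new [(4,1) (4,2) (4,3) (4,4) (5,1) (5,2) (5,3) (5,4) (5,5) (6,1) (6,2) (6,3) (6,4) (6,5)] -> total=14
Click 2 (5,1) count=1: revealed 0 new [(none)] -> total=14
Click 3 (4,0) count=0: revealed 4 new [(3,0) (3,1) (4,0) (5,0)] -> total=18
Click 4 (5,0) count=1: revealed 0 new [(none)] -> total=18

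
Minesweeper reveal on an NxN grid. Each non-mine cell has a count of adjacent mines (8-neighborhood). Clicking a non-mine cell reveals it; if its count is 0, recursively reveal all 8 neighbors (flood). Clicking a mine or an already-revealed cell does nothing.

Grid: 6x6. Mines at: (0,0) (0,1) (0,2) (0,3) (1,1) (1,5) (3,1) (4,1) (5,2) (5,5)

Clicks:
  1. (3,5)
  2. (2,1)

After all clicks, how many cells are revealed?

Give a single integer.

Answer: 16

Derivation:
Click 1 (3,5) count=0: revealed 15 new [(1,2) (1,3) (1,4) (2,2) (2,3) (2,4) (2,5) (3,2) (3,3) (3,4) (3,5) (4,2) (4,3) (4,4) (4,5)] -> total=15
Click 2 (2,1) count=2: revealed 1 new [(2,1)] -> total=16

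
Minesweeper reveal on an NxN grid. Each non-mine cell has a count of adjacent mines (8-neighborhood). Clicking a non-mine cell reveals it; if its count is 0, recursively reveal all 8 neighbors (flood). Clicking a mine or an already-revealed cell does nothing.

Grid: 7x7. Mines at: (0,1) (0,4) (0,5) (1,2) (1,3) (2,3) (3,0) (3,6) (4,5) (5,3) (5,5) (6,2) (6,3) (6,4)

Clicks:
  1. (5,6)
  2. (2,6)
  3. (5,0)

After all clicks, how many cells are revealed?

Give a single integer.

Click 1 (5,6) count=2: revealed 1 new [(5,6)] -> total=1
Click 2 (2,6) count=1: revealed 1 new [(2,6)] -> total=2
Click 3 (5,0) count=0: revealed 6 new [(4,0) (4,1) (5,0) (5,1) (6,0) (6,1)] -> total=8

Answer: 8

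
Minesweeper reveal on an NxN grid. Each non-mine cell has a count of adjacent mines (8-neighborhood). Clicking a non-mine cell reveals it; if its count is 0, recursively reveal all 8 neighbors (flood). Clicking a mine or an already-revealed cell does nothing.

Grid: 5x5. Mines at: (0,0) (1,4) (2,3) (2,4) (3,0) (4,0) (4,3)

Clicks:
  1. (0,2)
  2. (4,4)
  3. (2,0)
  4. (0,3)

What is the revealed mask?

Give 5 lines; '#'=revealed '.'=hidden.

Click 1 (0,2) count=0: revealed 6 new [(0,1) (0,2) (0,3) (1,1) (1,2) (1,3)] -> total=6
Click 2 (4,4) count=1: revealed 1 new [(4,4)] -> total=7
Click 3 (2,0) count=1: revealed 1 new [(2,0)] -> total=8
Click 4 (0,3) count=1: revealed 0 new [(none)] -> total=8

Answer: .###.
.###.
#....
.....
....#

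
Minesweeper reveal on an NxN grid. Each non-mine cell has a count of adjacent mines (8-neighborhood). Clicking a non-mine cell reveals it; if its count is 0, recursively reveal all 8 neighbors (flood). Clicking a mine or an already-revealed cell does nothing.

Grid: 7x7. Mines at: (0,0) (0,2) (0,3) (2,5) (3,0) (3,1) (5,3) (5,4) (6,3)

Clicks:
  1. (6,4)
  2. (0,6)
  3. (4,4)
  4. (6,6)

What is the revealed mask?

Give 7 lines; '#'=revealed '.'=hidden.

Click 1 (6,4) count=3: revealed 1 new [(6,4)] -> total=1
Click 2 (0,6) count=0: revealed 6 new [(0,4) (0,5) (0,6) (1,4) (1,5) (1,6)] -> total=7
Click 3 (4,4) count=2: revealed 1 new [(4,4)] -> total=8
Click 4 (6,6) count=0: revealed 8 new [(3,5) (3,6) (4,5) (4,6) (5,5) (5,6) (6,5) (6,6)] -> total=16

Answer: ....###
....###
.......
.....##
....###
.....##
....###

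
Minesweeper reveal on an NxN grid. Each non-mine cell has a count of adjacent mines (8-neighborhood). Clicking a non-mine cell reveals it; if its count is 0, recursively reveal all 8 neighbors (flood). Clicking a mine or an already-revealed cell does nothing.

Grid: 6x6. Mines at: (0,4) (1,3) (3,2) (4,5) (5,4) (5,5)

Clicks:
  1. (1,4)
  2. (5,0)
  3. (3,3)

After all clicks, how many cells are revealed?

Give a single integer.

Click 1 (1,4) count=2: revealed 1 new [(1,4)] -> total=1
Click 2 (5,0) count=0: revealed 19 new [(0,0) (0,1) (0,2) (1,0) (1,1) (1,2) (2,0) (2,1) (2,2) (3,0) (3,1) (4,0) (4,1) (4,2) (4,3) (5,0) (5,1) (5,2) (5,3)] -> total=20
Click 3 (3,3) count=1: revealed 1 new [(3,3)] -> total=21

Answer: 21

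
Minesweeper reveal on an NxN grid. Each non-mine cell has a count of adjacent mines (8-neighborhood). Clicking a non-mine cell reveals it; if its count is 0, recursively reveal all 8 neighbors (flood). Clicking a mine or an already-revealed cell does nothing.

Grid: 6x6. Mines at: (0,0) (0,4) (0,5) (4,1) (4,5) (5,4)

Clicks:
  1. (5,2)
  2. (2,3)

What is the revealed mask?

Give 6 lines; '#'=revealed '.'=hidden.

Answer: .###..
######
######
######
..###.
..#...

Derivation:
Click 1 (5,2) count=1: revealed 1 new [(5,2)] -> total=1
Click 2 (2,3) count=0: revealed 24 new [(0,1) (0,2) (0,3) (1,0) (1,1) (1,2) (1,3) (1,4) (1,5) (2,0) (2,1) (2,2) (2,3) (2,4) (2,5) (3,0) (3,1) (3,2) (3,3) (3,4) (3,5) (4,2) (4,3) (4,4)] -> total=25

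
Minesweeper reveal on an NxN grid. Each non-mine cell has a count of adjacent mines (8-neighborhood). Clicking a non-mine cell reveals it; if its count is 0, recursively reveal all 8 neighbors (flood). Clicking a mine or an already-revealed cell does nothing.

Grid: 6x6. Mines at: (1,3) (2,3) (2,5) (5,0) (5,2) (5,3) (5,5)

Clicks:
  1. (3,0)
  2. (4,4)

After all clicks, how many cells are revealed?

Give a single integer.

Answer: 16

Derivation:
Click 1 (3,0) count=0: revealed 15 new [(0,0) (0,1) (0,2) (1,0) (1,1) (1,2) (2,0) (2,1) (2,2) (3,0) (3,1) (3,2) (4,0) (4,1) (4,2)] -> total=15
Click 2 (4,4) count=2: revealed 1 new [(4,4)] -> total=16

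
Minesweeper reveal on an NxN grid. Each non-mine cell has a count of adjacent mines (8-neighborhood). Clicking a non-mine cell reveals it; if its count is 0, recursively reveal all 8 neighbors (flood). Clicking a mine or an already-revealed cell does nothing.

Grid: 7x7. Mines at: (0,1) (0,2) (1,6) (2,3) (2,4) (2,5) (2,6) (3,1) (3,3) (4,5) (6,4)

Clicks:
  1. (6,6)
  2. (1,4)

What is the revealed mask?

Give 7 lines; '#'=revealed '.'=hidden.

Click 1 (6,6) count=0: revealed 4 new [(5,5) (5,6) (6,5) (6,6)] -> total=4
Click 2 (1,4) count=3: revealed 1 new [(1,4)] -> total=5

Answer: .......
....#..
.......
.......
.......
.....##
.....##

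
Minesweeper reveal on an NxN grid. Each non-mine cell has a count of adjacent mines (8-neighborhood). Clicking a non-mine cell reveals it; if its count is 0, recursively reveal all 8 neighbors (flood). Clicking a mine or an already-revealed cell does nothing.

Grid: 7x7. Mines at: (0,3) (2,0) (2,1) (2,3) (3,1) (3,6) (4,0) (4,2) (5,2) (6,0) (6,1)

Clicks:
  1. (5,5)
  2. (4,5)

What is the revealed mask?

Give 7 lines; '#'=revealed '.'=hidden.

Click 1 (5,5) count=0: revealed 15 new [(3,3) (3,4) (3,5) (4,3) (4,4) (4,5) (4,6) (5,3) (5,4) (5,5) (5,6) (6,3) (6,4) (6,5) (6,6)] -> total=15
Click 2 (4,5) count=1: revealed 0 new [(none)] -> total=15

Answer: .......
.......
.......
...###.
...####
...####
...####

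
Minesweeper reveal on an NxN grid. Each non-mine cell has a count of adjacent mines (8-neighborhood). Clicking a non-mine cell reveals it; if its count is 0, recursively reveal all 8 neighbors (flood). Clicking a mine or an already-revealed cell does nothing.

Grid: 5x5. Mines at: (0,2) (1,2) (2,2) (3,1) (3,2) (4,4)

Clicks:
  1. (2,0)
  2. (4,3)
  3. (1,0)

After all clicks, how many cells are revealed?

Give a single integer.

Click 1 (2,0) count=1: revealed 1 new [(2,0)] -> total=1
Click 2 (4,3) count=2: revealed 1 new [(4,3)] -> total=2
Click 3 (1,0) count=0: revealed 5 new [(0,0) (0,1) (1,0) (1,1) (2,1)] -> total=7

Answer: 7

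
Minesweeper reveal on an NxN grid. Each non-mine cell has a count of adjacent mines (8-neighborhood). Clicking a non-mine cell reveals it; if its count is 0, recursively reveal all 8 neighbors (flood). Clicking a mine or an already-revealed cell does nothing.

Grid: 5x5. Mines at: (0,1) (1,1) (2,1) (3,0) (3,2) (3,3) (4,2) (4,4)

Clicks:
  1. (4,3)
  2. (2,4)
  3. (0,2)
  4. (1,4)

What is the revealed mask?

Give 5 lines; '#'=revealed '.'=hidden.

Answer: ..###
..###
..###
.....
...#.

Derivation:
Click 1 (4,3) count=4: revealed 1 new [(4,3)] -> total=1
Click 2 (2,4) count=1: revealed 1 new [(2,4)] -> total=2
Click 3 (0,2) count=2: revealed 1 new [(0,2)] -> total=3
Click 4 (1,4) count=0: revealed 7 new [(0,3) (0,4) (1,2) (1,3) (1,4) (2,2) (2,3)] -> total=10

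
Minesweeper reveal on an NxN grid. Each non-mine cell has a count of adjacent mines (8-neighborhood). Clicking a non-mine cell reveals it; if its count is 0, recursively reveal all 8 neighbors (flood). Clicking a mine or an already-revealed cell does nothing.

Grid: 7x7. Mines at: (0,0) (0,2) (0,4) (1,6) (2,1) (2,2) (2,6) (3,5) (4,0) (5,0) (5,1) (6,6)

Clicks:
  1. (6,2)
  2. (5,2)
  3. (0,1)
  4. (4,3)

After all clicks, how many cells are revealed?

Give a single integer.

Answer: 16

Derivation:
Click 1 (6,2) count=1: revealed 1 new [(6,2)] -> total=1
Click 2 (5,2) count=1: revealed 1 new [(5,2)] -> total=2
Click 3 (0,1) count=2: revealed 1 new [(0,1)] -> total=3
Click 4 (4,3) count=0: revealed 13 new [(3,2) (3,3) (3,4) (4,2) (4,3) (4,4) (4,5) (5,3) (5,4) (5,5) (6,3) (6,4) (6,5)] -> total=16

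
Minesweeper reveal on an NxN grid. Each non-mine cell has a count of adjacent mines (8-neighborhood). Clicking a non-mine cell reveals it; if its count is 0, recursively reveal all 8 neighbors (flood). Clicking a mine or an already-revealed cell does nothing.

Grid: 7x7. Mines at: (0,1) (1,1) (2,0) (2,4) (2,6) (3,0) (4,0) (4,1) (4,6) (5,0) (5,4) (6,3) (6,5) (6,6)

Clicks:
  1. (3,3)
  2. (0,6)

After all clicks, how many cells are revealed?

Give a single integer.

Answer: 11

Derivation:
Click 1 (3,3) count=1: revealed 1 new [(3,3)] -> total=1
Click 2 (0,6) count=0: revealed 10 new [(0,2) (0,3) (0,4) (0,5) (0,6) (1,2) (1,3) (1,4) (1,5) (1,6)] -> total=11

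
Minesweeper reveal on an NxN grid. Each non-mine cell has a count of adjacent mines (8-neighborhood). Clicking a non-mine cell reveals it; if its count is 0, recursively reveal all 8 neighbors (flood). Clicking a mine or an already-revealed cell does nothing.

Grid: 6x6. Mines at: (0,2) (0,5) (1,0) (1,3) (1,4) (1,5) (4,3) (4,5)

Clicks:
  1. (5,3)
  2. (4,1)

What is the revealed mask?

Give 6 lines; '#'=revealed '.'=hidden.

Answer: ......
......
###...
###...
###...
####..

Derivation:
Click 1 (5,3) count=1: revealed 1 new [(5,3)] -> total=1
Click 2 (4,1) count=0: revealed 12 new [(2,0) (2,1) (2,2) (3,0) (3,1) (3,2) (4,0) (4,1) (4,2) (5,0) (5,1) (5,2)] -> total=13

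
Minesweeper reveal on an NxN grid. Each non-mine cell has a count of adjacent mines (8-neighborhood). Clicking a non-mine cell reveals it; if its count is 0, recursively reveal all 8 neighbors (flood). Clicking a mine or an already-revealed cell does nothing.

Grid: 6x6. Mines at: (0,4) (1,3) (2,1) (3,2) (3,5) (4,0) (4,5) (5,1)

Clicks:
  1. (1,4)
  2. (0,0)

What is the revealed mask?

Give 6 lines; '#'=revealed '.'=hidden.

Click 1 (1,4) count=2: revealed 1 new [(1,4)] -> total=1
Click 2 (0,0) count=0: revealed 6 new [(0,0) (0,1) (0,2) (1,0) (1,1) (1,2)] -> total=7

Answer: ###...
###.#.
......
......
......
......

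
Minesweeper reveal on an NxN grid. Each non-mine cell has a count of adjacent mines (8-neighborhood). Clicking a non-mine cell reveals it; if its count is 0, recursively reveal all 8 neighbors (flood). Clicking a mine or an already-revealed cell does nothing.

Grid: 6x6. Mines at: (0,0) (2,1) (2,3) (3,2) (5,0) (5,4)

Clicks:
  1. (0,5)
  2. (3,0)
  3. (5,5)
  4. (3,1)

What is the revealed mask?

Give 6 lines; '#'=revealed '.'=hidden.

Click 1 (0,5) count=0: revealed 16 new [(0,1) (0,2) (0,3) (0,4) (0,5) (1,1) (1,2) (1,3) (1,4) (1,5) (2,4) (2,5) (3,4) (3,5) (4,4) (4,5)] -> total=16
Click 2 (3,0) count=1: revealed 1 new [(3,0)] -> total=17
Click 3 (5,5) count=1: revealed 1 new [(5,5)] -> total=18
Click 4 (3,1) count=2: revealed 1 new [(3,1)] -> total=19

Answer: .#####
.#####
....##
##..##
....##
.....#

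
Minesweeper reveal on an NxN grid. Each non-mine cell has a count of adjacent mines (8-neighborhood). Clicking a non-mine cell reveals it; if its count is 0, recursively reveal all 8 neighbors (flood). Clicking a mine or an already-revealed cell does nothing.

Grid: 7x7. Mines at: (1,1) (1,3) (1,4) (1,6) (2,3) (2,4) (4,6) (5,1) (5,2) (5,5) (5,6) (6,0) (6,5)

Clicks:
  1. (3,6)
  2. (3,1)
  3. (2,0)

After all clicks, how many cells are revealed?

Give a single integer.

Answer: 10

Derivation:
Click 1 (3,6) count=1: revealed 1 new [(3,6)] -> total=1
Click 2 (3,1) count=0: revealed 9 new [(2,0) (2,1) (2,2) (3,0) (3,1) (3,2) (4,0) (4,1) (4,2)] -> total=10
Click 3 (2,0) count=1: revealed 0 new [(none)] -> total=10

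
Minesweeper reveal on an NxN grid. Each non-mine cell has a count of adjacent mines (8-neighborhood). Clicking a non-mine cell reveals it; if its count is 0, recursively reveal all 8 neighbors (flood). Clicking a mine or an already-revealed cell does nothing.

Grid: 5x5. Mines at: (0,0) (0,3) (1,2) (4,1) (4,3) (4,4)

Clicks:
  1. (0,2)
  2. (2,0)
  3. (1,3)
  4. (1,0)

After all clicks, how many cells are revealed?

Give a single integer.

Click 1 (0,2) count=2: revealed 1 new [(0,2)] -> total=1
Click 2 (2,0) count=0: revealed 6 new [(1,0) (1,1) (2,0) (2,1) (3,0) (3,1)] -> total=7
Click 3 (1,3) count=2: revealed 1 new [(1,3)] -> total=8
Click 4 (1,0) count=1: revealed 0 new [(none)] -> total=8

Answer: 8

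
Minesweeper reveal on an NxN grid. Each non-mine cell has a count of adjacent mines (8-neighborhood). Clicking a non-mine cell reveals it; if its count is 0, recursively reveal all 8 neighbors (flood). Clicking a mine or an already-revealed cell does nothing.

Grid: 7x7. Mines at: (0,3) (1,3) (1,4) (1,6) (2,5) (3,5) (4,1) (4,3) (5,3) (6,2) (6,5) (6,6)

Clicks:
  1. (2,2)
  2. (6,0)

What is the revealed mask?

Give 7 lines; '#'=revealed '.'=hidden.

Click 1 (2,2) count=1: revealed 1 new [(2,2)] -> total=1
Click 2 (6,0) count=0: revealed 4 new [(5,0) (5,1) (6,0) (6,1)] -> total=5

Answer: .......
.......
..#....
.......
.......
##.....
##.....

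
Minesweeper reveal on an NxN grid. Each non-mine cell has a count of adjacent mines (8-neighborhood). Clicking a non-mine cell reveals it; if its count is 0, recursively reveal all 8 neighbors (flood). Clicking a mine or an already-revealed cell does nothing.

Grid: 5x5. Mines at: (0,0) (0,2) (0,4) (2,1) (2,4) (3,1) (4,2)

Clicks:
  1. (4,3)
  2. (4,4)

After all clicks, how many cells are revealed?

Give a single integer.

Answer: 4

Derivation:
Click 1 (4,3) count=1: revealed 1 new [(4,3)] -> total=1
Click 2 (4,4) count=0: revealed 3 new [(3,3) (3,4) (4,4)] -> total=4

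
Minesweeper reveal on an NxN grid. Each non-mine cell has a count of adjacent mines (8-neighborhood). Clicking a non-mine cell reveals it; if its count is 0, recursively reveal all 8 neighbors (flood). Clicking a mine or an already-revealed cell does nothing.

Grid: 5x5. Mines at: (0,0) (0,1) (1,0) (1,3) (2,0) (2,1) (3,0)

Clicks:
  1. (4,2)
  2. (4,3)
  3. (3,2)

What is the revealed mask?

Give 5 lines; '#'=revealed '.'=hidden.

Answer: .....
.....
..###
.####
.####

Derivation:
Click 1 (4,2) count=0: revealed 11 new [(2,2) (2,3) (2,4) (3,1) (3,2) (3,3) (3,4) (4,1) (4,2) (4,3) (4,4)] -> total=11
Click 2 (4,3) count=0: revealed 0 new [(none)] -> total=11
Click 3 (3,2) count=1: revealed 0 new [(none)] -> total=11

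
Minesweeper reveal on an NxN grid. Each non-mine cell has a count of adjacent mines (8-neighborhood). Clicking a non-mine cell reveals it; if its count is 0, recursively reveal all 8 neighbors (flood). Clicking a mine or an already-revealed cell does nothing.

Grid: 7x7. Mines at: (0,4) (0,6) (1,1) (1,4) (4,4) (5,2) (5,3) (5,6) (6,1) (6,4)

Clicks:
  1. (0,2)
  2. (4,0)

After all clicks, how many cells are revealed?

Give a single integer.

Click 1 (0,2) count=1: revealed 1 new [(0,2)] -> total=1
Click 2 (4,0) count=0: revealed 14 new [(2,0) (2,1) (2,2) (2,3) (3,0) (3,1) (3,2) (3,3) (4,0) (4,1) (4,2) (4,3) (5,0) (5,1)] -> total=15

Answer: 15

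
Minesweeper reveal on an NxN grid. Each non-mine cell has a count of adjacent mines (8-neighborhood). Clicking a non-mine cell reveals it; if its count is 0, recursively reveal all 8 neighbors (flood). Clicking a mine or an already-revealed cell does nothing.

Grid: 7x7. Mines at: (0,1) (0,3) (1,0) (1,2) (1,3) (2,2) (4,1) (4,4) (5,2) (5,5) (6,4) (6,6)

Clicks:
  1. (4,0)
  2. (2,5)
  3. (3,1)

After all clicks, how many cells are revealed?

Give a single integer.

Click 1 (4,0) count=1: revealed 1 new [(4,0)] -> total=1
Click 2 (2,5) count=0: revealed 14 new [(0,4) (0,5) (0,6) (1,4) (1,5) (1,6) (2,4) (2,5) (2,6) (3,4) (3,5) (3,6) (4,5) (4,6)] -> total=15
Click 3 (3,1) count=2: revealed 1 new [(3,1)] -> total=16

Answer: 16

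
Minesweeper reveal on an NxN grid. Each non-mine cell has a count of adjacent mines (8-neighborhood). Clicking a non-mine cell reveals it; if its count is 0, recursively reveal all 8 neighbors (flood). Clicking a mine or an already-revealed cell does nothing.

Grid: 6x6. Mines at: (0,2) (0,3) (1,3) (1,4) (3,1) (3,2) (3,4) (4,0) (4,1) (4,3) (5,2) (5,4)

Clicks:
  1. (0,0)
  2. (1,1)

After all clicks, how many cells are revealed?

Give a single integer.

Click 1 (0,0) count=0: revealed 6 new [(0,0) (0,1) (1,0) (1,1) (2,0) (2,1)] -> total=6
Click 2 (1,1) count=1: revealed 0 new [(none)] -> total=6

Answer: 6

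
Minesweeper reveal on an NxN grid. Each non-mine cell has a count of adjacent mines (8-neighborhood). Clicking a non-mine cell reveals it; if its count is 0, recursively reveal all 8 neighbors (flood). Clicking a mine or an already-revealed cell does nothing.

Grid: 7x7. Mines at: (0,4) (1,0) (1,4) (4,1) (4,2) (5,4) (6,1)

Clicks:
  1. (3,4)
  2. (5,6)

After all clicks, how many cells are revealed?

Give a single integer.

Answer: 20

Derivation:
Click 1 (3,4) count=0: revealed 20 new [(0,5) (0,6) (1,5) (1,6) (2,3) (2,4) (2,5) (2,6) (3,3) (3,4) (3,5) (3,6) (4,3) (4,4) (4,5) (4,6) (5,5) (5,6) (6,5) (6,6)] -> total=20
Click 2 (5,6) count=0: revealed 0 new [(none)] -> total=20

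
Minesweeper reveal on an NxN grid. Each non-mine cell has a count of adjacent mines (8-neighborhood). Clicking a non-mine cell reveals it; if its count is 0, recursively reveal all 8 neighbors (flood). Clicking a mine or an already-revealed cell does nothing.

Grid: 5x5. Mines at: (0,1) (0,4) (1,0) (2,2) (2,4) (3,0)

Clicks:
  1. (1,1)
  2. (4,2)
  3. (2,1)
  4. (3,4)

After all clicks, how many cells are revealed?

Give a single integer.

Click 1 (1,1) count=3: revealed 1 new [(1,1)] -> total=1
Click 2 (4,2) count=0: revealed 8 new [(3,1) (3,2) (3,3) (3,4) (4,1) (4,2) (4,3) (4,4)] -> total=9
Click 3 (2,1) count=3: revealed 1 new [(2,1)] -> total=10
Click 4 (3,4) count=1: revealed 0 new [(none)] -> total=10

Answer: 10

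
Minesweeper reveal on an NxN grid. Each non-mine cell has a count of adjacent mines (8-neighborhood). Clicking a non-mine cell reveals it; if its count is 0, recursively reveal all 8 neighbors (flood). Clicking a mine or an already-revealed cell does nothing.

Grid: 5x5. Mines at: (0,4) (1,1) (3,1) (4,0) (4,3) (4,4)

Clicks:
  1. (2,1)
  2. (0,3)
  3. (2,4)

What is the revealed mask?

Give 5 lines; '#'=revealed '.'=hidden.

Click 1 (2,1) count=2: revealed 1 new [(2,1)] -> total=1
Click 2 (0,3) count=1: revealed 1 new [(0,3)] -> total=2
Click 3 (2,4) count=0: revealed 9 new [(1,2) (1,3) (1,4) (2,2) (2,3) (2,4) (3,2) (3,3) (3,4)] -> total=11

Answer: ...#.
..###
.####
..###
.....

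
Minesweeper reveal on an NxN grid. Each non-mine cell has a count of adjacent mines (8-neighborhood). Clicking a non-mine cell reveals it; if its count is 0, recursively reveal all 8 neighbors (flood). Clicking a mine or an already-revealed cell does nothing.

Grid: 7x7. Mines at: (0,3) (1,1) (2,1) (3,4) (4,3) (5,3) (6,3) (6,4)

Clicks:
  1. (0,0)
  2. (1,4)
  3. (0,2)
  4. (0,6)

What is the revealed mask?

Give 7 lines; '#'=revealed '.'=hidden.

Answer: #.#.###
....###
....###
.....##
.....##
.....##
.....##

Derivation:
Click 1 (0,0) count=1: revealed 1 new [(0,0)] -> total=1
Click 2 (1,4) count=1: revealed 1 new [(1,4)] -> total=2
Click 3 (0,2) count=2: revealed 1 new [(0,2)] -> total=3
Click 4 (0,6) count=0: revealed 16 new [(0,4) (0,5) (0,6) (1,5) (1,6) (2,4) (2,5) (2,6) (3,5) (3,6) (4,5) (4,6) (5,5) (5,6) (6,5) (6,6)] -> total=19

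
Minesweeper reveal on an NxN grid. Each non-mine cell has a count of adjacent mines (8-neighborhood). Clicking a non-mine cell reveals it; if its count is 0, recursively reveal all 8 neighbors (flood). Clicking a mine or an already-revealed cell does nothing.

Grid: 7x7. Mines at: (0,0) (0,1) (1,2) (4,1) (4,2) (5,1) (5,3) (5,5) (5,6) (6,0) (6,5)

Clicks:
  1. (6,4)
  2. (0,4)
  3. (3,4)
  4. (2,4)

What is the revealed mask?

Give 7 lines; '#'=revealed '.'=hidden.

Click 1 (6,4) count=3: revealed 1 new [(6,4)] -> total=1
Click 2 (0,4) count=0: revealed 20 new [(0,3) (0,4) (0,5) (0,6) (1,3) (1,4) (1,5) (1,6) (2,3) (2,4) (2,5) (2,6) (3,3) (3,4) (3,5) (3,6) (4,3) (4,4) (4,5) (4,6)] -> total=21
Click 3 (3,4) count=0: revealed 0 new [(none)] -> total=21
Click 4 (2,4) count=0: revealed 0 new [(none)] -> total=21

Answer: ...####
...####
...####
...####
...####
.......
....#..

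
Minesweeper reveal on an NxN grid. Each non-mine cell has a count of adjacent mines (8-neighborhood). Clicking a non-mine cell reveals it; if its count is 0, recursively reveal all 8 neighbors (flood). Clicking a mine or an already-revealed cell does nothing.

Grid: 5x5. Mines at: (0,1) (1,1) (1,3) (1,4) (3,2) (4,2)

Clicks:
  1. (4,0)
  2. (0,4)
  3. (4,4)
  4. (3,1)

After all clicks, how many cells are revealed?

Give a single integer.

Answer: 13

Derivation:
Click 1 (4,0) count=0: revealed 6 new [(2,0) (2,1) (3,0) (3,1) (4,0) (4,1)] -> total=6
Click 2 (0,4) count=2: revealed 1 new [(0,4)] -> total=7
Click 3 (4,4) count=0: revealed 6 new [(2,3) (2,4) (3,3) (3,4) (4,3) (4,4)] -> total=13
Click 4 (3,1) count=2: revealed 0 new [(none)] -> total=13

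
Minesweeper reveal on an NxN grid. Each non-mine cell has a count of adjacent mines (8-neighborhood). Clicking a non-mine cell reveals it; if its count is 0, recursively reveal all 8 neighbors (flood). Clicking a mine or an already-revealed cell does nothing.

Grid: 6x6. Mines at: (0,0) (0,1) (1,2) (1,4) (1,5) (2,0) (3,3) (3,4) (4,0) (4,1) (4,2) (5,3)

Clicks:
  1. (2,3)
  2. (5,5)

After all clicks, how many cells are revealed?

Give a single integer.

Answer: 5

Derivation:
Click 1 (2,3) count=4: revealed 1 new [(2,3)] -> total=1
Click 2 (5,5) count=0: revealed 4 new [(4,4) (4,5) (5,4) (5,5)] -> total=5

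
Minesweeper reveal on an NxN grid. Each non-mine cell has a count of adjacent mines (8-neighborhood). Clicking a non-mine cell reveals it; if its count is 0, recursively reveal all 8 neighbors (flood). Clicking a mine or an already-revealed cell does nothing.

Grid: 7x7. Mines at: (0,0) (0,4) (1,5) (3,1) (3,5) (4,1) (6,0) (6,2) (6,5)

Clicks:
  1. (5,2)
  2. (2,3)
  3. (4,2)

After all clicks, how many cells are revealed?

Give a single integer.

Click 1 (5,2) count=2: revealed 1 new [(5,2)] -> total=1
Click 2 (2,3) count=0: revealed 19 new [(0,1) (0,2) (0,3) (1,1) (1,2) (1,3) (1,4) (2,1) (2,2) (2,3) (2,4) (3,2) (3,3) (3,4) (4,2) (4,3) (4,4) (5,3) (5,4)] -> total=20
Click 3 (4,2) count=2: revealed 0 new [(none)] -> total=20

Answer: 20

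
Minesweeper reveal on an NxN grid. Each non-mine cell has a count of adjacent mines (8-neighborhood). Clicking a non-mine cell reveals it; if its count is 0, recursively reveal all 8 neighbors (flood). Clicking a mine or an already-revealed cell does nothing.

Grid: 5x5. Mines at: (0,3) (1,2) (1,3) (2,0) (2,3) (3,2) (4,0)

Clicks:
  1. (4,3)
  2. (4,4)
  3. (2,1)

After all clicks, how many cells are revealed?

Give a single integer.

Answer: 5

Derivation:
Click 1 (4,3) count=1: revealed 1 new [(4,3)] -> total=1
Click 2 (4,4) count=0: revealed 3 new [(3,3) (3,4) (4,4)] -> total=4
Click 3 (2,1) count=3: revealed 1 new [(2,1)] -> total=5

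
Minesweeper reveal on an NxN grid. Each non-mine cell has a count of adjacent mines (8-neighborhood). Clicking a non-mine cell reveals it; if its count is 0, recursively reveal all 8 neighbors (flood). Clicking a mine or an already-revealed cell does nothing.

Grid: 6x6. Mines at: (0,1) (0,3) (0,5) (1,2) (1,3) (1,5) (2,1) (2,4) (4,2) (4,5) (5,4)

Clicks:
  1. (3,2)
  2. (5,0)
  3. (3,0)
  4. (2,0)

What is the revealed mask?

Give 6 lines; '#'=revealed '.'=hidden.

Click 1 (3,2) count=2: revealed 1 new [(3,2)] -> total=1
Click 2 (5,0) count=0: revealed 6 new [(3,0) (3,1) (4,0) (4,1) (5,0) (5,1)] -> total=7
Click 3 (3,0) count=1: revealed 0 new [(none)] -> total=7
Click 4 (2,0) count=1: revealed 1 new [(2,0)] -> total=8

Answer: ......
......
#.....
###...
##....
##....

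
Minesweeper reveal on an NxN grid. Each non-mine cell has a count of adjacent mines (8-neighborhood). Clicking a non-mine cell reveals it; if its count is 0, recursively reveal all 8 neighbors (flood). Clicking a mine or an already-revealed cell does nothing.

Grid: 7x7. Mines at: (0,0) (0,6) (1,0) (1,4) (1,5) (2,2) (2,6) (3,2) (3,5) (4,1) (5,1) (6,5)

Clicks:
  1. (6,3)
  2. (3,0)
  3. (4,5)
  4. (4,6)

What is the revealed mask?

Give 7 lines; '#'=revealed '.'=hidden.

Answer: .......
.......
.......
#......
..#####
..###..
..###..

Derivation:
Click 1 (6,3) count=0: revealed 9 new [(4,2) (4,3) (4,4) (5,2) (5,3) (5,4) (6,2) (6,3) (6,4)] -> total=9
Click 2 (3,0) count=1: revealed 1 new [(3,0)] -> total=10
Click 3 (4,5) count=1: revealed 1 new [(4,5)] -> total=11
Click 4 (4,6) count=1: revealed 1 new [(4,6)] -> total=12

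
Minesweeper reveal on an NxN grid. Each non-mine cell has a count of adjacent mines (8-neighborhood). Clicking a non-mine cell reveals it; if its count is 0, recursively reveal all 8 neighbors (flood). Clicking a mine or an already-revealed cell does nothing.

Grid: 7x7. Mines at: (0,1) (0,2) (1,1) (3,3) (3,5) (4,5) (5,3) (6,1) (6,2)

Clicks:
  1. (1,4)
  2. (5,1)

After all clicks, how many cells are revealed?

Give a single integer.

Click 1 (1,4) count=0: revealed 12 new [(0,3) (0,4) (0,5) (0,6) (1,3) (1,4) (1,5) (1,6) (2,3) (2,4) (2,5) (2,6)] -> total=12
Click 2 (5,1) count=2: revealed 1 new [(5,1)] -> total=13

Answer: 13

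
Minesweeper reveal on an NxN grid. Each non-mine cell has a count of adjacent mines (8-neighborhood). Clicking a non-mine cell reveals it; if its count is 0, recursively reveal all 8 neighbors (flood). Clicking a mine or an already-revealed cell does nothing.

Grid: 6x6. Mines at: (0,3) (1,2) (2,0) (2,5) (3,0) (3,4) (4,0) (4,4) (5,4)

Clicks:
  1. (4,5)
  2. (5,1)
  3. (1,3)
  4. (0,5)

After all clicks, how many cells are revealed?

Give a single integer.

Click 1 (4,5) count=3: revealed 1 new [(4,5)] -> total=1
Click 2 (5,1) count=1: revealed 1 new [(5,1)] -> total=2
Click 3 (1,3) count=2: revealed 1 new [(1,3)] -> total=3
Click 4 (0,5) count=0: revealed 4 new [(0,4) (0,5) (1,4) (1,5)] -> total=7

Answer: 7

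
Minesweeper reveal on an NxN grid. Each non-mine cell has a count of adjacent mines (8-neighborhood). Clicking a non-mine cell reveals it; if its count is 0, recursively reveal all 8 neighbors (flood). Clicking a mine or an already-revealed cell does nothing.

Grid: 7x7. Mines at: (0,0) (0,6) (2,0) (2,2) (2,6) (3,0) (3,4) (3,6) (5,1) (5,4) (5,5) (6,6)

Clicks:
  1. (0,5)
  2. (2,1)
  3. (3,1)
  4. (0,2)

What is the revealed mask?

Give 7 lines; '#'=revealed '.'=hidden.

Click 1 (0,5) count=1: revealed 1 new [(0,5)] -> total=1
Click 2 (2,1) count=3: revealed 1 new [(2,1)] -> total=2
Click 3 (3,1) count=3: revealed 1 new [(3,1)] -> total=3
Click 4 (0,2) count=0: revealed 12 new [(0,1) (0,2) (0,3) (0,4) (1,1) (1,2) (1,3) (1,4) (1,5) (2,3) (2,4) (2,5)] -> total=15

Answer: .#####.
.#####.
.#.###.
.#.....
.......
.......
.......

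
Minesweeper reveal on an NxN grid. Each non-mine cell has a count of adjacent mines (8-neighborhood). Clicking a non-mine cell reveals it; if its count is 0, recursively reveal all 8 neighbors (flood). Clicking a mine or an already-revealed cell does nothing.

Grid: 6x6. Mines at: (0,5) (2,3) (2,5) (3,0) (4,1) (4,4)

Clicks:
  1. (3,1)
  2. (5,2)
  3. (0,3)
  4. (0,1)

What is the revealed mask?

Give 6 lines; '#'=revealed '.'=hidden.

Click 1 (3,1) count=2: revealed 1 new [(3,1)] -> total=1
Click 2 (5,2) count=1: revealed 1 new [(5,2)] -> total=2
Click 3 (0,3) count=0: revealed 13 new [(0,0) (0,1) (0,2) (0,3) (0,4) (1,0) (1,1) (1,2) (1,3) (1,4) (2,0) (2,1) (2,2)] -> total=15
Click 4 (0,1) count=0: revealed 0 new [(none)] -> total=15

Answer: #####.
#####.
###...
.#....
......
..#...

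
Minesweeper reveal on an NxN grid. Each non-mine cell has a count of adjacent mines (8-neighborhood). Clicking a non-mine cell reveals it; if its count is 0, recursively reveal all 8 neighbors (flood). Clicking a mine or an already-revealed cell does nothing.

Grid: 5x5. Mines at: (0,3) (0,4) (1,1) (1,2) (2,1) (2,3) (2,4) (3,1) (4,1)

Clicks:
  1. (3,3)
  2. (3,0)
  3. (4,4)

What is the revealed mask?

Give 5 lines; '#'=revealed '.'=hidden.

Answer: .....
.....
.....
#.###
..###

Derivation:
Click 1 (3,3) count=2: revealed 1 new [(3,3)] -> total=1
Click 2 (3,0) count=3: revealed 1 new [(3,0)] -> total=2
Click 3 (4,4) count=0: revealed 5 new [(3,2) (3,4) (4,2) (4,3) (4,4)] -> total=7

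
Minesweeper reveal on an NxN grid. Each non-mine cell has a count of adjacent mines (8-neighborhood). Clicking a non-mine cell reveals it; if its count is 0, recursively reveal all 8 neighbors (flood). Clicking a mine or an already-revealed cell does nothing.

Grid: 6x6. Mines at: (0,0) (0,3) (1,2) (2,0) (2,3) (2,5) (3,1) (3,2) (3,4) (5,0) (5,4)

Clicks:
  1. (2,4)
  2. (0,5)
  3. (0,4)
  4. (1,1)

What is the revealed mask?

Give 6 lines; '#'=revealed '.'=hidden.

Click 1 (2,4) count=3: revealed 1 new [(2,4)] -> total=1
Click 2 (0,5) count=0: revealed 4 new [(0,4) (0,5) (1,4) (1,5)] -> total=5
Click 3 (0,4) count=1: revealed 0 new [(none)] -> total=5
Click 4 (1,1) count=3: revealed 1 new [(1,1)] -> total=6

Answer: ....##
.#..##
....#.
......
......
......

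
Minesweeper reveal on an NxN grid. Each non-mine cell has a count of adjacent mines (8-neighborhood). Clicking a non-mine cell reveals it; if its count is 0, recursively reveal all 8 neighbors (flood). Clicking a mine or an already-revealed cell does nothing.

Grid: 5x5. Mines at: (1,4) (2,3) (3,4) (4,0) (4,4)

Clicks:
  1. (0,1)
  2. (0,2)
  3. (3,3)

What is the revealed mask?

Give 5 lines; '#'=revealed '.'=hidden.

Click 1 (0,1) count=0: revealed 14 new [(0,0) (0,1) (0,2) (0,3) (1,0) (1,1) (1,2) (1,3) (2,0) (2,1) (2,2) (3,0) (3,1) (3,2)] -> total=14
Click 2 (0,2) count=0: revealed 0 new [(none)] -> total=14
Click 3 (3,3) count=3: revealed 1 new [(3,3)] -> total=15

Answer: ####.
####.
###..
####.
.....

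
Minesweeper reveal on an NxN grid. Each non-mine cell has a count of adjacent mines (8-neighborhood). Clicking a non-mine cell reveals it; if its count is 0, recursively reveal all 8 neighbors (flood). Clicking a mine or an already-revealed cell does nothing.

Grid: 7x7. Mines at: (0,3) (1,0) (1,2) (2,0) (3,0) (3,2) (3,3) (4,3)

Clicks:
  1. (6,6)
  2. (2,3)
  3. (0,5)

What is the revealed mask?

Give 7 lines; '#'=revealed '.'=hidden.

Answer: ....###
....###
...####
....###
###.###
#######
#######

Derivation:
Click 1 (6,6) count=0: revealed 32 new [(0,4) (0,5) (0,6) (1,4) (1,5) (1,6) (2,4) (2,5) (2,6) (3,4) (3,5) (3,6) (4,0) (4,1) (4,2) (4,4) (4,5) (4,6) (5,0) (5,1) (5,2) (5,3) (5,4) (5,5) (5,6) (6,0) (6,1) (6,2) (6,3) (6,4) (6,5) (6,6)] -> total=32
Click 2 (2,3) count=3: revealed 1 new [(2,3)] -> total=33
Click 3 (0,5) count=0: revealed 0 new [(none)] -> total=33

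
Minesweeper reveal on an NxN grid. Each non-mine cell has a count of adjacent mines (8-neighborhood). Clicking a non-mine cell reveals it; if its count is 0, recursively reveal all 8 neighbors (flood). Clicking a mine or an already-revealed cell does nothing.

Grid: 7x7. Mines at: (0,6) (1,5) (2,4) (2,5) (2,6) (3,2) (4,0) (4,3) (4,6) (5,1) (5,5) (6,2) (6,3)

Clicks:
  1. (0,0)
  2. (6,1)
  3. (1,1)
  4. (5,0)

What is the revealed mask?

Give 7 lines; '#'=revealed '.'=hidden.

Answer: #####..
#####..
####...
##.....
.......
#......
.#.....

Derivation:
Click 1 (0,0) count=0: revealed 16 new [(0,0) (0,1) (0,2) (0,3) (0,4) (1,0) (1,1) (1,2) (1,3) (1,4) (2,0) (2,1) (2,2) (2,3) (3,0) (3,1)] -> total=16
Click 2 (6,1) count=2: revealed 1 new [(6,1)] -> total=17
Click 3 (1,1) count=0: revealed 0 new [(none)] -> total=17
Click 4 (5,0) count=2: revealed 1 new [(5,0)] -> total=18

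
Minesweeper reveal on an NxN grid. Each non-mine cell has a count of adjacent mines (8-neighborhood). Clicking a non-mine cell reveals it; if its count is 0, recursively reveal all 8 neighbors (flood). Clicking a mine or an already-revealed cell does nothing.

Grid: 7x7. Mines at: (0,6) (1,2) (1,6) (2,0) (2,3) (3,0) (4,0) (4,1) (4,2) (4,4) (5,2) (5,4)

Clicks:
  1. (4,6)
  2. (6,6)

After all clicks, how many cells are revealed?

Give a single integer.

Answer: 10

Derivation:
Click 1 (4,6) count=0: revealed 10 new [(2,5) (2,6) (3,5) (3,6) (4,5) (4,6) (5,5) (5,6) (6,5) (6,6)] -> total=10
Click 2 (6,6) count=0: revealed 0 new [(none)] -> total=10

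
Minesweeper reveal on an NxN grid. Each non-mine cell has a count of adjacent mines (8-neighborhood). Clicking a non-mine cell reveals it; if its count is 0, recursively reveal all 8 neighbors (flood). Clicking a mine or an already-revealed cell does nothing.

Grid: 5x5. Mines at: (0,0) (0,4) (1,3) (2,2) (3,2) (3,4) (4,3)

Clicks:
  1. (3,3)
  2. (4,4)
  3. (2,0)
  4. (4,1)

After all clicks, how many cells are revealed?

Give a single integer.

Click 1 (3,3) count=4: revealed 1 new [(3,3)] -> total=1
Click 2 (4,4) count=2: revealed 1 new [(4,4)] -> total=2
Click 3 (2,0) count=0: revealed 8 new [(1,0) (1,1) (2,0) (2,1) (3,0) (3,1) (4,0) (4,1)] -> total=10
Click 4 (4,1) count=1: revealed 0 new [(none)] -> total=10

Answer: 10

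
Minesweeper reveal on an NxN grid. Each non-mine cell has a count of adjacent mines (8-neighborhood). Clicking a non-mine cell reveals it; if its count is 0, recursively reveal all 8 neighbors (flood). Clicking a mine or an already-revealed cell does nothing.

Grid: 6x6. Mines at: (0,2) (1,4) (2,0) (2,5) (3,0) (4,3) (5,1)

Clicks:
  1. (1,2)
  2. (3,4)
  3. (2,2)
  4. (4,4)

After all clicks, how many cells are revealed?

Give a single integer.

Answer: 11

Derivation:
Click 1 (1,2) count=1: revealed 1 new [(1,2)] -> total=1
Click 2 (3,4) count=2: revealed 1 new [(3,4)] -> total=2
Click 3 (2,2) count=0: revealed 8 new [(1,1) (1,3) (2,1) (2,2) (2,3) (3,1) (3,2) (3,3)] -> total=10
Click 4 (4,4) count=1: revealed 1 new [(4,4)] -> total=11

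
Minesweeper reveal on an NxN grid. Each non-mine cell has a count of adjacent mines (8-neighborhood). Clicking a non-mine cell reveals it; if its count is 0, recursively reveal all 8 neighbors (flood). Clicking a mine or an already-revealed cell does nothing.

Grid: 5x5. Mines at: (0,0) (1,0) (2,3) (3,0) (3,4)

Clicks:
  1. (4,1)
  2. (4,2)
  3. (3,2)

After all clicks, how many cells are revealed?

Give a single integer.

Answer: 6

Derivation:
Click 1 (4,1) count=1: revealed 1 new [(4,1)] -> total=1
Click 2 (4,2) count=0: revealed 5 new [(3,1) (3,2) (3,3) (4,2) (4,3)] -> total=6
Click 3 (3,2) count=1: revealed 0 new [(none)] -> total=6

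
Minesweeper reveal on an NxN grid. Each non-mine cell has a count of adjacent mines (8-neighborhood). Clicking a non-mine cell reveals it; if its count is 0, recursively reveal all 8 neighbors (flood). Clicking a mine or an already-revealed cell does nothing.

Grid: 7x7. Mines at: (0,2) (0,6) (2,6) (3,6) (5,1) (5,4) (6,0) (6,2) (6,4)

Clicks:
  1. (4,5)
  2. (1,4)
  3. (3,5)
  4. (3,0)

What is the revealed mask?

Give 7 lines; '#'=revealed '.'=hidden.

Answer: ##.###.
######.
######.
######.
######.
.......
.......

Derivation:
Click 1 (4,5) count=2: revealed 1 new [(4,5)] -> total=1
Click 2 (1,4) count=0: revealed 28 new [(0,0) (0,1) (0,3) (0,4) (0,5) (1,0) (1,1) (1,2) (1,3) (1,4) (1,5) (2,0) (2,1) (2,2) (2,3) (2,4) (2,5) (3,0) (3,1) (3,2) (3,3) (3,4) (3,5) (4,0) (4,1) (4,2) (4,3) (4,4)] -> total=29
Click 3 (3,5) count=2: revealed 0 new [(none)] -> total=29
Click 4 (3,0) count=0: revealed 0 new [(none)] -> total=29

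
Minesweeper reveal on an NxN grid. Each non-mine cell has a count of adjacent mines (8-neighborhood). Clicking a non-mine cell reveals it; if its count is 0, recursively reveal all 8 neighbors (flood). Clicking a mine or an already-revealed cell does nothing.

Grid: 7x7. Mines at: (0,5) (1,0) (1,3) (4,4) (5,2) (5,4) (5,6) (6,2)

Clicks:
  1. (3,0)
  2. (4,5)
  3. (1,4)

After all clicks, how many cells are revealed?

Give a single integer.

Click 1 (3,0) count=0: revealed 16 new [(2,0) (2,1) (2,2) (2,3) (3,0) (3,1) (3,2) (3,3) (4,0) (4,1) (4,2) (4,3) (5,0) (5,1) (6,0) (6,1)] -> total=16
Click 2 (4,5) count=3: revealed 1 new [(4,5)] -> total=17
Click 3 (1,4) count=2: revealed 1 new [(1,4)] -> total=18

Answer: 18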